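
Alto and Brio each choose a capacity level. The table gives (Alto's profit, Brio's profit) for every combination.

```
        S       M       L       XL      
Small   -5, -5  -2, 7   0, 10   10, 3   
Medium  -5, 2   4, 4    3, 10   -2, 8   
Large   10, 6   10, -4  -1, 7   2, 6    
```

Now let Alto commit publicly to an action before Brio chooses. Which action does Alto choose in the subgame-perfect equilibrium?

Work backward from Brio's decision.
- Small → Brio plays L (best of -5, 7, 10, 3); Alto gets 0.
- Medium → Brio plays L (best of 2, 4, 10, 8); Alto gets 3.
- Large → Brio plays L (best of 6, -4, 7, 6); Alto gets -1.
Among 0, 3, -1, the best is 3 at Medium. Subgame-perfect outcome: (Medium, L) with payoffs (3, 10).

Medium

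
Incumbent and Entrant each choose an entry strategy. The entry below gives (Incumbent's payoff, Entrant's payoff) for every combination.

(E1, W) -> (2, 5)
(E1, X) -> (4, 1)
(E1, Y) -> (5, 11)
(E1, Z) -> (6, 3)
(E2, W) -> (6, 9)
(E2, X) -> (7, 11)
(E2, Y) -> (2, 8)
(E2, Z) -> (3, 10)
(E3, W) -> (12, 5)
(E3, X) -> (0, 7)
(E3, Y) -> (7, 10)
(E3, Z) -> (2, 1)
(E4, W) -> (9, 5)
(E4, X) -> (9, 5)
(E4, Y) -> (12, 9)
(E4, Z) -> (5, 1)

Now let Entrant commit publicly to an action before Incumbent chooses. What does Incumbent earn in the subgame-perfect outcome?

12

Incumbent best-responds to each possible Entrant move:
- W → Incumbent plays E3 (best of 2, 6, 12, 9); Entrant gets 5.
- X → Incumbent plays E4 (best of 4, 7, 0, 9); Entrant gets 5.
- Y → Incumbent plays E4 (best of 5, 2, 7, 12); Entrant gets 9.
- Z → Incumbent plays E1 (best of 6, 3, 2, 5); Entrant gets 3.
Among 5, 5, 9, 3, the best is 9 at Y. Subgame-perfect outcome: (E4, Y) with payoffs (12, 9).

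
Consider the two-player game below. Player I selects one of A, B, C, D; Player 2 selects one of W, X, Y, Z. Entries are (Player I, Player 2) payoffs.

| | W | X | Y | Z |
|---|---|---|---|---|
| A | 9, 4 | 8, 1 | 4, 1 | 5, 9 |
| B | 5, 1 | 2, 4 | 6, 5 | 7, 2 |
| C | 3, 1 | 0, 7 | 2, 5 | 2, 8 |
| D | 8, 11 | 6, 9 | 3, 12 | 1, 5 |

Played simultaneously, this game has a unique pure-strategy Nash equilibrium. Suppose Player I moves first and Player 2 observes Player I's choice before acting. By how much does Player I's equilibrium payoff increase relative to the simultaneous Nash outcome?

0

Player 2 best-responds to each possible Player I move:
- A: Player 2 compares 4, 1, 1, 9 and picks Z; Player I would get 5.
- B: Player 2 compares 1, 4, 5, 2 and picks Y; Player I would get 6.
- C: Player 2 compares 1, 7, 5, 8 and picks Z; Player I would get 2.
- D: Player 2 compares 11, 9, 12, 5 and picks Y; Player I would get 3.
Among 5, 6, 2, 3, the best is 6 at B. Subgame-perfect outcome: (B, Y) with payoffs (6, 5).
Now find the simultaneous Nash equilibrium.
Player I's best replies: W→A; X→A; Y→B; Z→B.
Player 2's best replies: A→Z; B→Y; C→Z; D→Y.
The unique mutual best reply is (B, Y), giving (6, 5).
Player I's commitment gain: 6 − 6 = 0.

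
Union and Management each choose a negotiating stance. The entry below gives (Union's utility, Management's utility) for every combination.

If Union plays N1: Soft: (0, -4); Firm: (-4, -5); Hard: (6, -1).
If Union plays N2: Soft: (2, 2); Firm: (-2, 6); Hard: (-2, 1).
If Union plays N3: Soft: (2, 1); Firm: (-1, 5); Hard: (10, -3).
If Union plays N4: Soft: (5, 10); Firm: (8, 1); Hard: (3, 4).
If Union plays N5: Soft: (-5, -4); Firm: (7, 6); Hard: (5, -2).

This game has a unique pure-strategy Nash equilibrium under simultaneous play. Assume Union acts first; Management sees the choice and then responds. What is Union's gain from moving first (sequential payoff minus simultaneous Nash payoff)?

2

Work backward from Management's decision.
- N1 → Management plays Hard (best of -4, -5, -1); Union gets 6.
- N2 → Management plays Firm (best of 2, 6, 1); Union gets -2.
- N3 → Management plays Firm (best of 1, 5, -3); Union gets -1.
- N4 → Management plays Soft (best of 10, 1, 4); Union gets 5.
- N5 → Management plays Firm (best of -4, 6, -2); Union gets 7.
Maximizing over 6, -2, -1, 5, 7, Union chooses N5. Subgame-perfect outcome: (N5, Firm) with payoffs (7, 6).
Now find the simultaneous Nash equilibrium.
Union's best replies: Soft→N4; Firm→N4; Hard→N3.
Management's best replies: N1→Hard; N2→Firm; N3→Firm; N4→Soft; N5→Firm.
Only (N4, Soft) has each player best-responding; Nash payoffs (5, 10).
Union's commitment gain: 7 − 5 = 2.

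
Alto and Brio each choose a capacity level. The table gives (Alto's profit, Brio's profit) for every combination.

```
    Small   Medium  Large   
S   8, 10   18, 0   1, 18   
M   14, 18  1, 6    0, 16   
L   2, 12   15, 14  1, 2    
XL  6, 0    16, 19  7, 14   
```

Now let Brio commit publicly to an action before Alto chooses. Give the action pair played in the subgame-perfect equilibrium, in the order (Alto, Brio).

(M, Small)

Solve by backward induction (Brio leads).
- Small: Alto compares 8, 14, 2, 6 and picks M; Brio would get 18.
- Medium: Alto compares 18, 1, 15, 16 and picks S; Brio would get 0.
- Large: Alto compares 1, 0, 1, 7 and picks XL; Brio would get 14.
Brio's induced payoffs are 18, 0, 14, so Brio commits to Small. Subgame-perfect outcome: (M, Small) with payoffs (14, 18).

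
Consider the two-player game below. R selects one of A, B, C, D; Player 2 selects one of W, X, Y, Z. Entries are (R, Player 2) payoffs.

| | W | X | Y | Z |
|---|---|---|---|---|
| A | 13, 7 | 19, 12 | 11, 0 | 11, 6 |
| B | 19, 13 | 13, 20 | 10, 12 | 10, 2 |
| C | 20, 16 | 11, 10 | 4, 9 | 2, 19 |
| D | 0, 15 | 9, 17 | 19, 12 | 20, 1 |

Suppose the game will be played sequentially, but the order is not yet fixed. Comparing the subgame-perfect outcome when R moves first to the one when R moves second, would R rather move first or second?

second

If R leads: Player 2's best replies are A→X, B→X, C→Z, D→X; R's induced payoffs 19, 13, 2, 9; outcome (A, X), payoffs (19, 12).
If Player 2 leads: R's best replies are W→C, X→A, Y→D, Z→D; Player 2's induced payoffs 16, 12, 12, 1; outcome (C, W), payoffs (20, 16).
R gets 19 moving first and 20 moving second, so R prefers to move second.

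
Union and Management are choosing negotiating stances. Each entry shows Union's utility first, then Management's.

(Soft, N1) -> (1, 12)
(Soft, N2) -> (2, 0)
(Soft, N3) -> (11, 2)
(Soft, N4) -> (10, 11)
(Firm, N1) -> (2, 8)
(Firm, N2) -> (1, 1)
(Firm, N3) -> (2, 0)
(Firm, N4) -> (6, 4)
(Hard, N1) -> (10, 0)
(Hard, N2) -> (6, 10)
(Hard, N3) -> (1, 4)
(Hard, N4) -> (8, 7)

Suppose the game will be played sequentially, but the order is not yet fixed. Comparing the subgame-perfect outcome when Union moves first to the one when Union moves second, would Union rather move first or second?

second

If Union leads: Management's best replies are Soft→N1, Firm→N1, Hard→N2; Union's induced payoffs 1, 2, 6; outcome (Hard, N2), payoffs (6, 10).
If Management leads: Union's best replies are N1→Hard, N2→Hard, N3→Soft, N4→Soft; Management's induced payoffs 0, 10, 2, 11; outcome (Soft, N4), payoffs (10, 11).
Union gets 6 moving first and 10 moving second, so Union prefers to move second.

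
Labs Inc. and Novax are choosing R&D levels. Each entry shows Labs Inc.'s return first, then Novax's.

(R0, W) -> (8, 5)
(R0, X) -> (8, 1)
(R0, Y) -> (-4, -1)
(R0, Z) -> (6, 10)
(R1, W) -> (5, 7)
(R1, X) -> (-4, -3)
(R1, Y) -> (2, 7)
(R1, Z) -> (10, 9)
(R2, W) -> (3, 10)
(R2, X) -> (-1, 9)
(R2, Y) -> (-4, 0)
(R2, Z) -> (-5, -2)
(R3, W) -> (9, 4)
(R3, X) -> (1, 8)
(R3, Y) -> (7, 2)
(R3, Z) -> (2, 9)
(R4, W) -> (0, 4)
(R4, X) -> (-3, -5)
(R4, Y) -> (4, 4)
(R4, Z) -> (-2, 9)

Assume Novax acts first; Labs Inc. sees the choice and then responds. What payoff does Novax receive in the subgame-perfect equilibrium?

9

Labs Inc. best-responds to each possible Novax move:
- W: BR = R3, leader payoff 4.
- X: BR = R0, leader payoff 1.
- Y: BR = R3, leader payoff 2.
- Z: BR = R1, leader payoff 9.
Among 4, 1, 2, 9, the best is 9 at Z. Subgame-perfect outcome: (R1, Z) with payoffs (10, 9).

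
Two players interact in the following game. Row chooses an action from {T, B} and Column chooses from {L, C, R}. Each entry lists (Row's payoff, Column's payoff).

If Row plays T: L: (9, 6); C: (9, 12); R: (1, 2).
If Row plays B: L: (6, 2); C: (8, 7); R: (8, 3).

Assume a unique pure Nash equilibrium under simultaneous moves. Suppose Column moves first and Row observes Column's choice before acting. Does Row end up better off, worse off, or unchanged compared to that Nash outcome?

unchanged

Backward induction with Column moving first.
- L: BR = T, leader payoff 6.
- C: BR = T, leader payoff 12.
- R: BR = B, leader payoff 3.
Maximizing over 6, 12, 3, Column chooses C. Subgame-perfect outcome: (T, C) with payoffs (9, 12).
Now find the simultaneous Nash equilibrium.
Row's best replies: L→T; C→T; R→B.
Column's best replies: T→C; B→C.
The unique mutual best reply is (T, C), giving (9, 12).
Row earns 9 sequentially versus 9 at the Nash outcome: unchanged.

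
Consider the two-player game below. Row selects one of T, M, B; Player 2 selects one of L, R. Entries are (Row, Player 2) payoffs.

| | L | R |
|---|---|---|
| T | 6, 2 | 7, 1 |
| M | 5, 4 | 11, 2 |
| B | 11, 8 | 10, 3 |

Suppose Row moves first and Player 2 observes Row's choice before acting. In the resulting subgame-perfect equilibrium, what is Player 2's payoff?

Solve by backward induction (Row leads).
- T: Player 2 compares 2, 1 and picks L; Row would get 6.
- M: Player 2 compares 4, 2 and picks L; Row would get 5.
- B: Player 2 compares 8, 3 and picks L; Row would get 11.
Row's induced payoffs are 6, 5, 11, so Row commits to B. Subgame-perfect outcome: (B, L) with payoffs (11, 8).

8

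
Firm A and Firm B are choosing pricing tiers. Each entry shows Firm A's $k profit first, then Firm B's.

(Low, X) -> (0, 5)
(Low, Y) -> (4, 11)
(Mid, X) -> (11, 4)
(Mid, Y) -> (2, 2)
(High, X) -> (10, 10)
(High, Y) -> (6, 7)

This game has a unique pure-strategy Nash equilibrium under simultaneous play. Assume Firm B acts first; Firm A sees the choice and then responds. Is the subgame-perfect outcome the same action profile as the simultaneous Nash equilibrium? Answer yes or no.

Work backward from Firm A's decision.
- X → Firm A plays Mid (best of 0, 11, 10); Firm B gets 4.
- Y → Firm A plays High (best of 4, 2, 6); Firm B gets 7.
Maximizing over 4, 7, Firm B chooses Y. Subgame-perfect outcome: (High, Y) with payoffs (6, 7).
Now find the simultaneous Nash equilibrium.
Firm A's best replies: X→Mid; Y→High.
Firm B's best replies: Low→Y; Mid→X; High→X.
The unique mutual best reply is (Mid, X), giving (11, 4).
Sequential outcome (High, Y) differs from the Nash profile (Mid, X).

no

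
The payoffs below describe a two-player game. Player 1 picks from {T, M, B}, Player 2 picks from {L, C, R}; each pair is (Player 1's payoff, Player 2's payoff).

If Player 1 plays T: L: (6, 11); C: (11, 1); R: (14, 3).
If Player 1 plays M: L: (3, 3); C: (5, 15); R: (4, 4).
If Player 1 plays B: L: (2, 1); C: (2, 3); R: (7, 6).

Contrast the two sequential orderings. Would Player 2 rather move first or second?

first

If Player 1 leads: Player 2's best replies are T→L, M→C, B→R; Player 1's induced payoffs 6, 5, 7; outcome (B, R), payoffs (7, 6).
If Player 2 leads: Player 1's best replies are L→T, C→T, R→T; Player 2's induced payoffs 11, 1, 3; outcome (T, L), payoffs (6, 11).
Player 2 gets 11 moving first and 6 moving second, so Player 2 prefers to move first.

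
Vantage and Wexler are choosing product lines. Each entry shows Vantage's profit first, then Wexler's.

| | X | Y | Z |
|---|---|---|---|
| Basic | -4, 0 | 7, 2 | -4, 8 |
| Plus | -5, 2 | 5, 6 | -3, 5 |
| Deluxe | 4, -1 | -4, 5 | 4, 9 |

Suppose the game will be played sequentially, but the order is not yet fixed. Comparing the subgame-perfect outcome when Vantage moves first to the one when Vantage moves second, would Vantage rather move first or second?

If Vantage leads: Wexler's best replies are Basic→Z, Plus→Y, Deluxe→Z; Vantage's induced payoffs -4, 5, 4; outcome (Plus, Y), payoffs (5, 6).
If Wexler leads: Vantage's best replies are X→Deluxe, Y→Basic, Z→Deluxe; Wexler's induced payoffs -1, 2, 9; outcome (Deluxe, Z), payoffs (4, 9).
Vantage gets 5 moving first and 4 moving second, so Vantage prefers to move first.

first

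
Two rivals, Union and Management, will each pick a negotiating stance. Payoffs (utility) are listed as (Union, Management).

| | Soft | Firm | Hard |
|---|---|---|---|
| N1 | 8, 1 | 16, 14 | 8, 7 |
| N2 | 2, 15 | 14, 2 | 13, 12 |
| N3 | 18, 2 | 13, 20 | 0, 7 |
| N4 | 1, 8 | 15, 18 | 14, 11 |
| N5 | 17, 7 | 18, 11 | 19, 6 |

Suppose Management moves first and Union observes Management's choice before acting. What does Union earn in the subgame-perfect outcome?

Backward induction with Management moving first.
- Soft: BR = N3, leader payoff 2.
- Firm: BR = N5, leader payoff 11.
- Hard: BR = N5, leader payoff 6.
Among 2, 11, 6, the best is 11 at Firm. Subgame-perfect outcome: (N5, Firm) with payoffs (18, 11).

18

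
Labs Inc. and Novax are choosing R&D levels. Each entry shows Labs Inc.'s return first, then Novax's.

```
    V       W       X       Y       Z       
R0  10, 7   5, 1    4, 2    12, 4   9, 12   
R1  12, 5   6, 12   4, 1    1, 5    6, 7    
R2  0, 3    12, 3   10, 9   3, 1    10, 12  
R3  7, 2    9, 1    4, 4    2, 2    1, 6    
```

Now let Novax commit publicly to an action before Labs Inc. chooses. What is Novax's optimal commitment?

Labs Inc. best-responds to each possible Novax move:
- V → Labs Inc. plays R1 (best of 10, 12, 0, 7); Novax gets 5.
- W → Labs Inc. plays R2 (best of 5, 6, 12, 9); Novax gets 3.
- X → Labs Inc. plays R2 (best of 4, 4, 10, 4); Novax gets 9.
- Y → Labs Inc. plays R0 (best of 12, 1, 3, 2); Novax gets 4.
- Z → Labs Inc. plays R2 (best of 9, 6, 10, 1); Novax gets 12.
Novax's induced payoffs are 5, 3, 9, 4, 12, so Novax commits to Z. Subgame-perfect outcome: (R2, Z) with payoffs (10, 12).

Z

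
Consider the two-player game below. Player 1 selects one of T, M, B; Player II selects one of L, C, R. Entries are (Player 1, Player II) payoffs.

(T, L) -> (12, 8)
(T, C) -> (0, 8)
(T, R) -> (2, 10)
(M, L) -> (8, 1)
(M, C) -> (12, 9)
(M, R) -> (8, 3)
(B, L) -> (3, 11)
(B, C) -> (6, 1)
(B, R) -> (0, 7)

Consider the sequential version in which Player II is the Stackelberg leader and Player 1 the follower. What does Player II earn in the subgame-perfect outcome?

Player 1 best-responds to each possible Player II move:
- L: BR = T, leader payoff 8.
- C: BR = M, leader payoff 9.
- R: BR = M, leader payoff 3.
Maximizing over 8, 9, 3, Player II chooses C. Subgame-perfect outcome: (M, C) with payoffs (12, 9).

9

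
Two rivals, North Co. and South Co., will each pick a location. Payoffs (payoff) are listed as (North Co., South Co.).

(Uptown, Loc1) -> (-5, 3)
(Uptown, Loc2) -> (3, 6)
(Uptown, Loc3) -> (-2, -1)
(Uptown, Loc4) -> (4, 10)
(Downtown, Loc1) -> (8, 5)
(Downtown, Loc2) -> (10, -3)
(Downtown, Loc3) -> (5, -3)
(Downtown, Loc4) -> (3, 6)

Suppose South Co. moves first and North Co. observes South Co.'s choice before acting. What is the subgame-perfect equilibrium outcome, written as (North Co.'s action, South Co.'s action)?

Solve by backward induction (South Co. leads).
- Loc1: North Co. compares -5, 8 and picks Downtown; South Co. would get 5.
- Loc2: North Co. compares 3, 10 and picks Downtown; South Co. would get -3.
- Loc3: North Co. compares -2, 5 and picks Downtown; South Co. would get -3.
- Loc4: North Co. compares 4, 3 and picks Uptown; South Co. would get 10.
Among 5, -3, -3, 10, the best is 10 at Loc4. Subgame-perfect outcome: (Uptown, Loc4) with payoffs (4, 10).

(Uptown, Loc4)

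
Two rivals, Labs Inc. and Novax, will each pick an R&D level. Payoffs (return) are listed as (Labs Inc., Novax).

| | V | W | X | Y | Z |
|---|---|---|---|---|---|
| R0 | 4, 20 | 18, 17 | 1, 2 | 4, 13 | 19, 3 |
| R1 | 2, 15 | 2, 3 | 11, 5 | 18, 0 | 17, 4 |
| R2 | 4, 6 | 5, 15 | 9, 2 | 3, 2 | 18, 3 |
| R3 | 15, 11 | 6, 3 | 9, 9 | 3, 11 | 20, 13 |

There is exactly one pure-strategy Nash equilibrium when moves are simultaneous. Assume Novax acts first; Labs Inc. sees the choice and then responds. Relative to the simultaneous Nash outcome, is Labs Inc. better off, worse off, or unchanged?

worse off

Solve by backward induction (Novax leads).
- V → Labs Inc. plays R3 (best of 4, 2, 4, 15); Novax gets 11.
- W → Labs Inc. plays R0 (best of 18, 2, 5, 6); Novax gets 17.
- X → Labs Inc. plays R1 (best of 1, 11, 9, 9); Novax gets 5.
- Y → Labs Inc. plays R1 (best of 4, 18, 3, 3); Novax gets 0.
- Z → Labs Inc. plays R3 (best of 19, 17, 18, 20); Novax gets 13.
Novax's induced payoffs are 11, 17, 5, 0, 13, so Novax commits to W. Subgame-perfect outcome: (R0, W) with payoffs (18, 17).
Under simultaneous play:
Labs Inc.'s best replies: V→R3; W→R0; X→R1; Y→R1; Z→R3.
Novax's best replies: R0→V; R1→V; R2→W; R3→Z.
Only (R3, Z) has each player best-responding; Nash payoffs (20, 13).
Labs Inc. earns 18 sequentially versus 20 at the Nash outcome: worse off.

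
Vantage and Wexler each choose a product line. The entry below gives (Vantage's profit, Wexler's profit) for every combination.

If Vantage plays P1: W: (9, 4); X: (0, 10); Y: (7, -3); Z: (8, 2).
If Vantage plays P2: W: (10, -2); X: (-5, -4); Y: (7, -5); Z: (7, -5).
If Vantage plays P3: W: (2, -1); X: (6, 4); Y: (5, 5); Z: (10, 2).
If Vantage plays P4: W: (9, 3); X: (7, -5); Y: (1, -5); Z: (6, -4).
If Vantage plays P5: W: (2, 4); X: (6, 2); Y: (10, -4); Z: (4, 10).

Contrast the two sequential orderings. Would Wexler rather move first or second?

If Vantage leads: Wexler's best replies are P1→X, P2→W, P3→Y, P4→W, P5→Z; Vantage's induced payoffs 0, 10, 5, 9, 4; outcome (P2, W), payoffs (10, -2).
If Wexler leads: Vantage's best replies are W→P2, X→P4, Y→P5, Z→P3; Wexler's induced payoffs -2, -5, -4, 2; outcome (P3, Z), payoffs (10, 2).
Wexler gets 2 moving first and -2 moving second, so Wexler prefers to move first.

first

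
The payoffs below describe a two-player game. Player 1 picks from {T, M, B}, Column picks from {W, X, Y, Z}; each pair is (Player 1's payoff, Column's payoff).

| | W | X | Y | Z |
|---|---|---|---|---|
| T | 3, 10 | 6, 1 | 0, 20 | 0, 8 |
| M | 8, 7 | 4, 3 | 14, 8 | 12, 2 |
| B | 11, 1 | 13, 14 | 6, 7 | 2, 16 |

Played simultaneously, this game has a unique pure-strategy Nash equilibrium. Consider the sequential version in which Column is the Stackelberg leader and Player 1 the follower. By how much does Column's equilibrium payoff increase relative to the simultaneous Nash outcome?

Backward induction with Column moving first.
- W: BR = B, leader payoff 1.
- X: BR = B, leader payoff 14.
- Y: BR = M, leader payoff 8.
- Z: BR = M, leader payoff 2.
Maximizing over 1, 14, 8, 2, Column chooses X. Subgame-perfect outcome: (B, X) with payoffs (13, 14).
Under simultaneous play:
Player 1's best replies: W→B; X→B; Y→M; Z→M.
Column's best replies: T→Y; M→Y; B→Z.
Only (M, Y) has each player best-responding; Nash payoffs (14, 8).
Column's commitment gain: 14 − 8 = 6.

6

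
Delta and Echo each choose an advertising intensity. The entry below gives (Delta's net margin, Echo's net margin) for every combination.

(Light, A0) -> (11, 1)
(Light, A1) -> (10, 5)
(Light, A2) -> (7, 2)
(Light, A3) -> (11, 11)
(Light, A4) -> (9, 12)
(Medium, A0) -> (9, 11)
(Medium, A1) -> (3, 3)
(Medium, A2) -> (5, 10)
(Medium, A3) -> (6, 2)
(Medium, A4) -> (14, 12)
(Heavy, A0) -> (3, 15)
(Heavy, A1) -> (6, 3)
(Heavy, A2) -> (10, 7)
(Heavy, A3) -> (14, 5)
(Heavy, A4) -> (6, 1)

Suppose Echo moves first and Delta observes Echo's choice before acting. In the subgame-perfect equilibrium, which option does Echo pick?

A4

Solve by backward induction (Echo leads).
- A0: Delta compares 11, 9, 3 and picks Light; Echo would get 1.
- A1: Delta compares 10, 3, 6 and picks Light; Echo would get 5.
- A2: Delta compares 7, 5, 10 and picks Heavy; Echo would get 7.
- A3: Delta compares 11, 6, 14 and picks Heavy; Echo would get 5.
- A4: Delta compares 9, 14, 6 and picks Medium; Echo would get 12.
Maximizing over 1, 5, 7, 5, 12, Echo chooses A4. Subgame-perfect outcome: (Medium, A4) with payoffs (14, 12).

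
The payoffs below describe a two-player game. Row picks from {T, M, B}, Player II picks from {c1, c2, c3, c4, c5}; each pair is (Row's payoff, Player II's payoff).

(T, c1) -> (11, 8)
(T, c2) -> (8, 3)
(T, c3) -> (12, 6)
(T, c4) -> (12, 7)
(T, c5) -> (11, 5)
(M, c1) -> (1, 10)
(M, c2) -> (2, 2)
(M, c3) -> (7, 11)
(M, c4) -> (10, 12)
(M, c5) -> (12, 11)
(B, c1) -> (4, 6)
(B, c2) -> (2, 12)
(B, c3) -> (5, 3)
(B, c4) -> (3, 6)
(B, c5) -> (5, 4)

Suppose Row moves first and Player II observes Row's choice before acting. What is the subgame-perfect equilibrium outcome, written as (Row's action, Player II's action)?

(T, c1)

Player II best-responds to each possible Row move:
- T: Player II compares 8, 3, 6, 7, 5 and picks c1; Row would get 11.
- M: Player II compares 10, 2, 11, 12, 11 and picks c4; Row would get 10.
- B: Player II compares 6, 12, 3, 6, 4 and picks c2; Row would get 2.
Maximizing over 11, 10, 2, Row chooses T. Subgame-perfect outcome: (T, c1) with payoffs (11, 8).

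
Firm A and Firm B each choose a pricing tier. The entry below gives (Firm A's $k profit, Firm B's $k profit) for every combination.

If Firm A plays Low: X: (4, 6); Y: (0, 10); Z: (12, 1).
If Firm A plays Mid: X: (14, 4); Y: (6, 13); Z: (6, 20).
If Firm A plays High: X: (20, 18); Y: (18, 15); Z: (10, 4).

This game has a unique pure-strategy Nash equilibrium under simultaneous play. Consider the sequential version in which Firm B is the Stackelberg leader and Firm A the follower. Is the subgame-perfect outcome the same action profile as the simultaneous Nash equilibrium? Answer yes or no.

Firm A best-responds to each possible Firm B move:
- X: Firm A compares 4, 14, 20 and picks High; Firm B would get 18.
- Y: Firm A compares 0, 6, 18 and picks High; Firm B would get 15.
- Z: Firm A compares 12, 6, 10 and picks Low; Firm B would get 1.
Among 18, 15, 1, the best is 18 at X. Subgame-perfect outcome: (High, X) with payoffs (20, 18).
For the simultaneous game, intersect best replies.
Firm A's best replies: X→High; Y→High; Z→Low.
Firm B's best replies: Low→Y; Mid→Z; High→X.
Only (High, X) has each player best-responding; Nash payoffs (20, 18).
Sequential outcome (High, X) coincides with the Nash profile (High, X).

yes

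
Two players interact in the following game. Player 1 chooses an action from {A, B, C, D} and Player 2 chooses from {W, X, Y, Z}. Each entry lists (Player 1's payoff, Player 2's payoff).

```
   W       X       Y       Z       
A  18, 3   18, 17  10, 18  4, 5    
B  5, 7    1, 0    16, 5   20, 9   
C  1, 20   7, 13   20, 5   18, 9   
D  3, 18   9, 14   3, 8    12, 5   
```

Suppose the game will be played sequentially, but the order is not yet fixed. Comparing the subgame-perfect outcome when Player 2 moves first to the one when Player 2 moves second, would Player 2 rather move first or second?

If Player 1 leads: Player 2's best replies are A→Y, B→Z, C→W, D→W; Player 1's induced payoffs 10, 20, 1, 3; outcome (B, Z), payoffs (20, 9).
If Player 2 leads: Player 1's best replies are W→A, X→A, Y→C, Z→B; Player 2's induced payoffs 3, 17, 5, 9; outcome (A, X), payoffs (18, 17).
Player 2 gets 17 moving first and 9 moving second, so Player 2 prefers to move first.

first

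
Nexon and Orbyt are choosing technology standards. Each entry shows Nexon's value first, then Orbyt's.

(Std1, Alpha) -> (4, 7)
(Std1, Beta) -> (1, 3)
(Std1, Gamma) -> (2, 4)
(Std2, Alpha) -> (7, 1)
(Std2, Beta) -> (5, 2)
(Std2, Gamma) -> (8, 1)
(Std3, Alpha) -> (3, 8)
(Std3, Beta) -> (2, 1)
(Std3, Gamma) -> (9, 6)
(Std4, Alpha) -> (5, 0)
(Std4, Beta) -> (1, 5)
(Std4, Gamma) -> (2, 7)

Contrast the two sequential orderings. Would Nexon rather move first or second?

If Nexon leads: Orbyt's best replies are Std1→Alpha, Std2→Beta, Std3→Alpha, Std4→Gamma; Nexon's induced payoffs 4, 5, 3, 2; outcome (Std2, Beta), payoffs (5, 2).
If Orbyt leads: Nexon's best replies are Alpha→Std2, Beta→Std2, Gamma→Std3; Orbyt's induced payoffs 1, 2, 6; outcome (Std3, Gamma), payoffs (9, 6).
Nexon gets 5 moving first and 9 moving second, so Nexon prefers to move second.

second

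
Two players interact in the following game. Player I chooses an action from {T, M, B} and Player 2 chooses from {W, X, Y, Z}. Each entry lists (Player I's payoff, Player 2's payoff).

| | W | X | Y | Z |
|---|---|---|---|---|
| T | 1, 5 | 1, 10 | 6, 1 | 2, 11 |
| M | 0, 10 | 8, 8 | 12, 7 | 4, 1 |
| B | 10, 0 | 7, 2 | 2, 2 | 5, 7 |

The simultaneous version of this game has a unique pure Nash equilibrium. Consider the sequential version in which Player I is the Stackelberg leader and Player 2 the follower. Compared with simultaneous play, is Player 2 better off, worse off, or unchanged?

unchanged

Backward induction with Player I moving first.
- T → Player 2 plays Z (best of 5, 10, 1, 11); Player I gets 2.
- M → Player 2 plays W (best of 10, 8, 7, 1); Player I gets 0.
- B → Player 2 plays Z (best of 0, 2, 2, 7); Player I gets 5.
Among 2, 0, 5, the best is 5 at B. Subgame-perfect outcome: (B, Z) with payoffs (5, 7).
Now find the simultaneous Nash equilibrium.
Player I's best replies: W→B; X→M; Y→M; Z→B.
Player 2's best replies: T→Z; M→W; B→Z.
The unique mutual best reply is (B, Z), giving (5, 7).
Player 2 earns 7 sequentially versus 7 at the Nash outcome: unchanged.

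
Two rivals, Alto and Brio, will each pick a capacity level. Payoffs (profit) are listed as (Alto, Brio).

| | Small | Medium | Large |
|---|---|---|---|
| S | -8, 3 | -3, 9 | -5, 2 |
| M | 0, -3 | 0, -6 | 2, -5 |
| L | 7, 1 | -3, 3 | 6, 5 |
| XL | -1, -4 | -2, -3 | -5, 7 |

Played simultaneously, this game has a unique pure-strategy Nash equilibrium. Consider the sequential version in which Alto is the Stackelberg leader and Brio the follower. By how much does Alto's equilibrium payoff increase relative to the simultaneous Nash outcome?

Work backward from Brio's decision.
- S: BR = Medium, leader payoff -3.
- M: BR = Small, leader payoff 0.
- L: BR = Large, leader payoff 6.
- XL: BR = Large, leader payoff -5.
Alto's induced payoffs are -3, 0, 6, -5, so Alto commits to L. Subgame-perfect outcome: (L, Large) with payoffs (6, 5).
For the simultaneous game, intersect best replies.
Alto's best replies: Small→L; Medium→M; Large→L.
Brio's best replies: S→Medium; M→Small; L→Large; XL→Large.
Only (L, Large) has each player best-responding; Nash payoffs (6, 5).
Alto's commitment gain: 6 − 6 = 0.

0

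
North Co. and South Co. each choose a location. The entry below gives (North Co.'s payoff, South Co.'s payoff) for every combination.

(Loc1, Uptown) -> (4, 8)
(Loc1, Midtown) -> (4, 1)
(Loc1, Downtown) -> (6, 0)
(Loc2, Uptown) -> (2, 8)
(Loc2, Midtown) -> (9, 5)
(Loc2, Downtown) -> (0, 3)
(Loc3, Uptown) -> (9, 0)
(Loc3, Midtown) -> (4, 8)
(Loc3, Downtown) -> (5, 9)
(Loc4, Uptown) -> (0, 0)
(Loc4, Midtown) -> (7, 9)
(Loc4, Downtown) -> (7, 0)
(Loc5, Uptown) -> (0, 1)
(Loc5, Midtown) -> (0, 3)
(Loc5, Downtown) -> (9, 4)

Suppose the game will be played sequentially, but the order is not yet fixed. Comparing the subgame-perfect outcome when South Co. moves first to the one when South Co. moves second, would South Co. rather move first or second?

If North Co. leads: South Co.'s best replies are Loc1→Uptown, Loc2→Uptown, Loc3→Downtown, Loc4→Midtown, Loc5→Downtown; North Co.'s induced payoffs 4, 2, 5, 7, 9; outcome (Loc5, Downtown), payoffs (9, 4).
If South Co. leads: North Co.'s best replies are Uptown→Loc3, Midtown→Loc2, Downtown→Loc5; South Co.'s induced payoffs 0, 5, 4; outcome (Loc2, Midtown), payoffs (9, 5).
South Co. gets 5 moving first and 4 moving second, so South Co. prefers to move first.

first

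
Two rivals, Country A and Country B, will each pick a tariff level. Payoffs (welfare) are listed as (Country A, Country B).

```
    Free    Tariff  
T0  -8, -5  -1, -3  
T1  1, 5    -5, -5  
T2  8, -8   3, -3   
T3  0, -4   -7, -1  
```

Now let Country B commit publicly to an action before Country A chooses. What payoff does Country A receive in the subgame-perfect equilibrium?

Backward induction with Country B moving first.
- Free → Country A plays T2 (best of -8, 1, 8, 0); Country B gets -8.
- Tariff → Country A plays T2 (best of -1, -5, 3, -7); Country B gets -3.
Among -8, -3, the best is -3 at Tariff. Subgame-perfect outcome: (T2, Tariff) with payoffs (3, -3).

3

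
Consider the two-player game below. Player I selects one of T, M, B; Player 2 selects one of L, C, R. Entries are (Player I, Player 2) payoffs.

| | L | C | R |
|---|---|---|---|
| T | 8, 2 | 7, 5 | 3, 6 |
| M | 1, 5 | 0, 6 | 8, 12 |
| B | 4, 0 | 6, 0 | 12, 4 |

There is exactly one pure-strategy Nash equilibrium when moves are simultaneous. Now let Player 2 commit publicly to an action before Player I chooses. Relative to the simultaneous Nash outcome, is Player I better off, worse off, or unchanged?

Work backward from Player I's decision.
- L: Player I compares 8, 1, 4 and picks T; Player 2 would get 2.
- C: Player I compares 7, 0, 6 and picks T; Player 2 would get 5.
- R: Player I compares 3, 8, 12 and picks B; Player 2 would get 4.
Maximizing over 2, 5, 4, Player 2 chooses C. Subgame-perfect outcome: (T, C) with payoffs (7, 5).
Now find the simultaneous Nash equilibrium.
Player I's best replies: L→T; C→T; R→B.
Player 2's best replies: T→R; M→R; B→R.
The unique mutual best reply is (B, R), giving (12, 4).
Player I earns 7 sequentially versus 12 at the Nash outcome: worse off.

worse off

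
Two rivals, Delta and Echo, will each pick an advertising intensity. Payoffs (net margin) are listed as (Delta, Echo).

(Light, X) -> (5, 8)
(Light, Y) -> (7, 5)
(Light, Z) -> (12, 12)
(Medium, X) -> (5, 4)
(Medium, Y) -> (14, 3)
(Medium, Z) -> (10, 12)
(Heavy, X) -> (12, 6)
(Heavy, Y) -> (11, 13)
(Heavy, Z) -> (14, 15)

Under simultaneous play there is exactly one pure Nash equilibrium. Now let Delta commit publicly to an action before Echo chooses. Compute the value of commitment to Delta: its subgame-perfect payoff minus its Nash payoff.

0

Solve by backward induction (Delta leads).
- Light: Echo compares 8, 5, 12 and picks Z; Delta would get 12.
- Medium: Echo compares 4, 3, 12 and picks Z; Delta would get 10.
- Heavy: Echo compares 6, 13, 15 and picks Z; Delta would get 14.
Among 12, 10, 14, the best is 14 at Heavy. Subgame-perfect outcome: (Heavy, Z) with payoffs (14, 15).
Now find the simultaneous Nash equilibrium.
Delta's best replies: X→Heavy; Y→Medium; Z→Heavy.
Echo's best replies: Light→Z; Medium→Z; Heavy→Z.
Only (Heavy, Z) has each player best-responding; Nash payoffs (14, 15).
Delta's commitment gain: 14 − 14 = 0.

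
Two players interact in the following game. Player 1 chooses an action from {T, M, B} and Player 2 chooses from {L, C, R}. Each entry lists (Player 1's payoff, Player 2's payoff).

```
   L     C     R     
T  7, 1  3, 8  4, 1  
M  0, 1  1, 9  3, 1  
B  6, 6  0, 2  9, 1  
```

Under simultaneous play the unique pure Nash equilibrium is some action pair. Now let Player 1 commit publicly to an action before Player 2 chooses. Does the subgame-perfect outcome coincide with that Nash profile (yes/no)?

no

Backward induction with Player 1 moving first.
- T: Player 2 compares 1, 8, 1 and picks C; Player 1 would get 3.
- M: Player 2 compares 1, 9, 1 and picks C; Player 1 would get 1.
- B: Player 2 compares 6, 2, 1 and picks L; Player 1 would get 6.
Among 3, 1, 6, the best is 6 at B. Subgame-perfect outcome: (B, L) with payoffs (6, 6).
For the simultaneous game, intersect best replies.
Player 1's best replies: L→T; C→T; R→B.
Player 2's best replies: T→C; M→C; B→L.
Only (T, C) has each player best-responding; Nash payoffs (3, 8).
Sequential outcome (B, L) differs from the Nash profile (T, C).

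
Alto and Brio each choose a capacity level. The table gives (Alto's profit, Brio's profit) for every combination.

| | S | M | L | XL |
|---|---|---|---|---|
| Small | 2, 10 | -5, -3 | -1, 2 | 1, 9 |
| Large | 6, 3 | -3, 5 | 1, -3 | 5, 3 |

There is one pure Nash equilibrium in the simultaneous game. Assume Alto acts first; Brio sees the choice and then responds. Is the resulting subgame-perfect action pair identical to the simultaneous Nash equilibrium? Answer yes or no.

no

Brio best-responds to each possible Alto move:
- Small → Brio plays S (best of 10, -3, 2, 9); Alto gets 2.
- Large → Brio plays M (best of 3, 5, -3, 3); Alto gets -3.
Alto's induced payoffs are 2, -3, so Alto commits to Small. Subgame-perfect outcome: (Small, S) with payoffs (2, 10).
Now find the simultaneous Nash equilibrium.
Alto's best replies: S→Large; M→Large; L→Large; XL→Large.
Brio's best replies: Small→S; Large→M.
The unique mutual best reply is (Large, M), giving (-3, 5).
Sequential outcome (Small, S) differs from the Nash profile (Large, M).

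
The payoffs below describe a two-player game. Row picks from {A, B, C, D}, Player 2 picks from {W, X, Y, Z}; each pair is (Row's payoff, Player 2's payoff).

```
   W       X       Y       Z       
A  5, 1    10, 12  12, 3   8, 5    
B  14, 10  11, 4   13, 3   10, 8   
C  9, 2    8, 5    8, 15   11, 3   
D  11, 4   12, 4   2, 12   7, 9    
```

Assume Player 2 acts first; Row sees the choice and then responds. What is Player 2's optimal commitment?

Solve by backward induction (Player 2 leads).
- W → Row plays B (best of 5, 14, 9, 11); Player 2 gets 10.
- X → Row plays D (best of 10, 11, 8, 12); Player 2 gets 4.
- Y → Row plays B (best of 12, 13, 8, 2); Player 2 gets 3.
- Z → Row plays C (best of 8, 10, 11, 7); Player 2 gets 3.
Among 10, 4, 3, 3, the best is 10 at W. Subgame-perfect outcome: (B, W) with payoffs (14, 10).

W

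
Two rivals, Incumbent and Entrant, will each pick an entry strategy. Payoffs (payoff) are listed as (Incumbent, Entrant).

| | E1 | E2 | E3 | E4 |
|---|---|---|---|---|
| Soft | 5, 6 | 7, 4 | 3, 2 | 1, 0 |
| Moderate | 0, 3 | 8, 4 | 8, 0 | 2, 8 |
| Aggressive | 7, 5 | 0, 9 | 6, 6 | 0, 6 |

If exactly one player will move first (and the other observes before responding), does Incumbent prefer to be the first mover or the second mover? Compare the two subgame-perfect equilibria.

first

If Incumbent leads: Entrant's best replies are Soft→E1, Moderate→E4, Aggressive→E2; Incumbent's induced payoffs 5, 2, 0; outcome (Soft, E1), payoffs (5, 6).
If Entrant leads: Incumbent's best replies are E1→Aggressive, E2→Moderate, E3→Moderate, E4→Moderate; Entrant's induced payoffs 5, 4, 0, 8; outcome (Moderate, E4), payoffs (2, 8).
Incumbent gets 5 moving first and 2 moving second, so Incumbent prefers to move first.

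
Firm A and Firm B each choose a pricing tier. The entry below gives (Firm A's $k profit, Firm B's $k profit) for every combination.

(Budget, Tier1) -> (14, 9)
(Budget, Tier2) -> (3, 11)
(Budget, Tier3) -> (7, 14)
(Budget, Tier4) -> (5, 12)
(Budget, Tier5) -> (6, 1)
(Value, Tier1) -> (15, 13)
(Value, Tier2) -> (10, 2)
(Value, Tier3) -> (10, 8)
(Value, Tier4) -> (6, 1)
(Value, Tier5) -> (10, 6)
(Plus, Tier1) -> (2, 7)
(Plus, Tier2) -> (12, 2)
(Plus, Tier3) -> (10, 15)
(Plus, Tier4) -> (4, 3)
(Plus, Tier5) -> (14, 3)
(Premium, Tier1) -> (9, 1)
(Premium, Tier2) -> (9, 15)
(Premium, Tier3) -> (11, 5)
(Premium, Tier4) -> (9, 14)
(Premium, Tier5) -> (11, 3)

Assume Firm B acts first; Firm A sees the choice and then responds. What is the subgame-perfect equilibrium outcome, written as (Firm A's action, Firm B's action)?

Backward induction with Firm B moving first.
- Tier1: Firm A compares 14, 15, 2, 9 and picks Value; Firm B would get 13.
- Tier2: Firm A compares 3, 10, 12, 9 and picks Plus; Firm B would get 2.
- Tier3: Firm A compares 7, 10, 10, 11 and picks Premium; Firm B would get 5.
- Tier4: Firm A compares 5, 6, 4, 9 and picks Premium; Firm B would get 14.
- Tier5: Firm A compares 6, 10, 14, 11 and picks Plus; Firm B would get 3.
Maximizing over 13, 2, 5, 14, 3, Firm B chooses Tier4. Subgame-perfect outcome: (Premium, Tier4) with payoffs (9, 14).

(Premium, Tier4)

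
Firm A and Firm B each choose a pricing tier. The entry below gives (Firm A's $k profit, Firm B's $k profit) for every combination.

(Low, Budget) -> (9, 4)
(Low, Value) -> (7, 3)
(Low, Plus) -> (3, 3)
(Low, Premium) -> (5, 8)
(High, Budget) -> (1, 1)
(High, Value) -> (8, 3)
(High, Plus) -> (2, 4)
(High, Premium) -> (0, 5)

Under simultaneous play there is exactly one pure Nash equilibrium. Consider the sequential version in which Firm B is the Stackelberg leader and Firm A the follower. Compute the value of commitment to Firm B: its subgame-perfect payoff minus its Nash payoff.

0

Work backward from Firm A's decision.
- Budget → Firm A plays Low (best of 9, 1); Firm B gets 4.
- Value → Firm A plays High (best of 7, 8); Firm B gets 3.
- Plus → Firm A plays Low (best of 3, 2); Firm B gets 3.
- Premium → Firm A plays Low (best of 5, 0); Firm B gets 8.
Among 4, 3, 3, 8, the best is 8 at Premium. Subgame-perfect outcome: (Low, Premium) with payoffs (5, 8).
Under simultaneous play:
Firm A's best replies: Budget→Low; Value→High; Plus→Low; Premium→Low.
Firm B's best replies: Low→Premium; High→Premium.
The unique mutual best reply is (Low, Premium), giving (5, 8).
Firm B's commitment gain: 8 − 8 = 0.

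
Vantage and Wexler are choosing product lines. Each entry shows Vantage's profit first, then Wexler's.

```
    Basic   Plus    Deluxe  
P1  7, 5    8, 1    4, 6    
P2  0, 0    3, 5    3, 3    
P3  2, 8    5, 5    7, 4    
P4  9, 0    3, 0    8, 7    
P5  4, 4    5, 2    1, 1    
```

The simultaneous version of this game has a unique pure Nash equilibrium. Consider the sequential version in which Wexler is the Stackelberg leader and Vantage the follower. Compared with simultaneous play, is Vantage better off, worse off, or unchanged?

Work backward from Vantage's decision.
- Basic → Vantage plays P4 (best of 7, 0, 2, 9, 4); Wexler gets 0.
- Plus → Vantage plays P1 (best of 8, 3, 5, 3, 5); Wexler gets 1.
- Deluxe → Vantage plays P4 (best of 4, 3, 7, 8, 1); Wexler gets 7.
Wexler's induced payoffs are 0, 1, 7, so Wexler commits to Deluxe. Subgame-perfect outcome: (P4, Deluxe) with payoffs (8, 7).
Under simultaneous play:
Vantage's best replies: Basic→P4; Plus→P1; Deluxe→P4.
Wexler's best replies: P1→Deluxe; P2→Plus; P3→Basic; P4→Deluxe; P5→Basic.
The unique mutual best reply is (P4, Deluxe), giving (8, 7).
Vantage earns 8 sequentially versus 8 at the Nash outcome: unchanged.

unchanged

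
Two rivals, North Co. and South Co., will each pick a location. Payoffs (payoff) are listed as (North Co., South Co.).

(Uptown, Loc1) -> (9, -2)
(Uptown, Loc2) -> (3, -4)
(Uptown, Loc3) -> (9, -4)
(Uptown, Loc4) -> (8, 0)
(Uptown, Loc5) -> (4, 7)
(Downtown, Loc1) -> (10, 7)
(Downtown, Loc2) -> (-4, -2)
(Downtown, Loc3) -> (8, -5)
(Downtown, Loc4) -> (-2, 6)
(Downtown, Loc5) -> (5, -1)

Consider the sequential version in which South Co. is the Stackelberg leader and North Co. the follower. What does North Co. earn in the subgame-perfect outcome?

North Co. best-responds to each possible South Co. move:
- Loc1: North Co. compares 9, 10 and picks Downtown; South Co. would get 7.
- Loc2: North Co. compares 3, -4 and picks Uptown; South Co. would get -4.
- Loc3: North Co. compares 9, 8 and picks Uptown; South Co. would get -4.
- Loc4: North Co. compares 8, -2 and picks Uptown; South Co. would get 0.
- Loc5: North Co. compares 4, 5 and picks Downtown; South Co. would get -1.
Maximizing over 7, -4, -4, 0, -1, South Co. chooses Loc1. Subgame-perfect outcome: (Downtown, Loc1) with payoffs (10, 7).

10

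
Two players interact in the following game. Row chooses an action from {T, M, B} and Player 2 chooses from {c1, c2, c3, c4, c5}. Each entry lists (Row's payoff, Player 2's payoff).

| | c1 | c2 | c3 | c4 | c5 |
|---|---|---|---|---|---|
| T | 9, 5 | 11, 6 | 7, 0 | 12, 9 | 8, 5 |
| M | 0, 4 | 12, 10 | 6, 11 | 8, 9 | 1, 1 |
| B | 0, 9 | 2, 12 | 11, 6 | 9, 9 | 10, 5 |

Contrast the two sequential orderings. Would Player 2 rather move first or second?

first

If Row leads: Player 2's best replies are T→c4, M→c3, B→c2; Row's induced payoffs 12, 6, 2; outcome (T, c4), payoffs (12, 9).
If Player 2 leads: Row's best replies are c1→T, c2→M, c3→B, c4→T, c5→B; Player 2's induced payoffs 5, 10, 6, 9, 5; outcome (M, c2), payoffs (12, 10).
Player 2 gets 10 moving first and 9 moving second, so Player 2 prefers to move first.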